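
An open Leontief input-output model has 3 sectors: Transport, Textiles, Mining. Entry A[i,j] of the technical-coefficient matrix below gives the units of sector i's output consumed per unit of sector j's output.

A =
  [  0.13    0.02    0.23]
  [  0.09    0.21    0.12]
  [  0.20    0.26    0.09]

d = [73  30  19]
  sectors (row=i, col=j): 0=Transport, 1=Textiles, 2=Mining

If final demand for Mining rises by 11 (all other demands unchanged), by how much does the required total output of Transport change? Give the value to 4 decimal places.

3.6524

Form M = I − A:
  [  0.87   -0.02   -0.23]
  [ -0.09    0.79   -0.12]
  [ -0.20   -0.26    0.91]
Leontief inverse L = M⁻¹:
  [  1.2403    0.1407    0.3320]
  [  0.1910    1.3449    0.2256]
  [  0.3272    0.4152    1.2363]
Total output x = L · d:
  x_0 = 1.2403·73 + 0.1407·30 + 0.3320·19 = 101.0715
  x_1 = 0.1910·73 + 1.3449·30 + 0.2256·19 = 58.5771
  x_2 = 0.3272·73 + 0.4152·30 + 1.2363·19 = 59.8290
Δx_0 = L[0,2] · Δd_2 = 0.3320 · 11 = 3.6524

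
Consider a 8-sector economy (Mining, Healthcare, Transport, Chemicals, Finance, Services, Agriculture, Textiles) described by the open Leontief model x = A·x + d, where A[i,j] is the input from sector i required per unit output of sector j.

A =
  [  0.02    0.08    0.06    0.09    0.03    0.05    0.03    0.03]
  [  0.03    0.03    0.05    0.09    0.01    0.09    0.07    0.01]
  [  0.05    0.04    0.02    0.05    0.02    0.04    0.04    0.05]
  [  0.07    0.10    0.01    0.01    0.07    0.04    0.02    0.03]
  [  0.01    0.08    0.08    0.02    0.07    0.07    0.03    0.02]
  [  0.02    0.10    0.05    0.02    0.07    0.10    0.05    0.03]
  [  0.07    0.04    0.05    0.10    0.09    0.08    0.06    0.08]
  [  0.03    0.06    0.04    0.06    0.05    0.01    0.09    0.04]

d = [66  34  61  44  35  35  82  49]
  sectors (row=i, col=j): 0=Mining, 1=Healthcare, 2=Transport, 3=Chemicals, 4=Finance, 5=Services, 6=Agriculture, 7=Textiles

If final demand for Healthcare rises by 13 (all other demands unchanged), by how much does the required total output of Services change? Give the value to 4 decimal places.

1.9237

Form M = I − A:
  [  0.98   -0.08   -0.06   -0.09   -0.03   -0.05   -0.03   -0.03]
  [ -0.03    0.97   -0.05   -0.09   -0.01   -0.09   -0.07   -0.01]
  [ -0.05   -0.04    0.98   -0.05   -0.02   -0.04   -0.04   -0.05]
  [ -0.07   -0.10   -0.01    0.99   -0.07   -0.04   -0.02   -0.03]
  [ -0.01   -0.08   -0.08   -0.02    0.93   -0.07   -0.03   -0.02]
  [ -0.02   -0.10   -0.05   -0.02   -0.07    0.90   -0.05   -0.03]
  [ -0.07   -0.04   -0.05   -0.10   -0.09   -0.08    0.94   -0.08]
  [ -0.03   -0.06   -0.04   -0.06   -0.05   -0.01   -0.09    0.96]
Leontief inverse L = M⁻¹:
  [  1.0457    0.1225    0.0864    0.1229    0.0616    0.0904    0.0605    0.0514]
  [  0.0569    1.0750    0.0765    0.1225    0.0457    0.1323    0.0995    0.0342]
  [  0.0699    0.0751    1.0429    0.0790    0.0469    0.0715    0.0657    0.0684]
  [  0.0883    0.1377    0.0395    1.0440    0.0970    0.0792    0.0488    0.0474]
  [  0.0321    0.1199    0.1090    0.0524    1.1004    0.1124    0.0607    0.0411]
  [  0.0456    0.1480    0.0852    0.0595    0.1074    1.1516    0.0873    0.0548]
  [  0.1052    0.1061    0.0929    0.1480    0.1410    0.1376    1.1048    0.1132]
  [  0.0567    0.1005    0.0687    0.0973    0.0844    0.0498    0.1216    1.0645]
Total output x = L · d:
  x_0 = 1.0457·66 + 0.1225·34 + 0.0864·61 + 0.1229·44 + 0.0616·35 + 0.0904·35 + 0.0605·82 + 0.0514·49 = 96.6559
  x_1 = 0.0569·66 + 1.0750·34 + 0.0765·61 + 0.1225·44 + 0.0457·35 + 0.1323·35 + 0.0995·82 + 0.0342·49 = 66.4243
  x_2 = 0.0699·66 + 0.0751·34 + 1.0429·61 + 0.0790·44 + 0.0469·35 + 0.0715·35 + 0.0657·82 + 0.0684·49 = 87.1503
  x_3 = 0.0883·66 + 0.1377·34 + 0.0395·61 + 1.0440·44 + 0.0970·35 + 0.0792·35 + 0.0488·82 + 0.0474·49 = 71.3514
  x_4 = 0.0321·66 + 0.1199·34 + 0.1090·61 + 0.0524·44 + 1.1004·35 + 0.1124·35 + 0.0607·82 + 0.0411·49 = 64.5922
  x_5 = 0.0456·66 + 0.1480·34 + 0.0852·61 + 0.0595·44 + 0.1074·35 + 1.1516·35 + 0.0873·82 + 0.0548·49 = 69.7626
  x_6 = 0.1052·66 + 0.1061·34 + 0.0929·61 + 0.1480·44 + 0.1410·35 + 0.1376·35 + 1.1048·82 + 0.1132·49 = 128.6236
  x_7 = 0.0567·66 + 0.1005·34 + 0.0687·61 + 0.0973·44 + 0.0844·35 + 0.0498·35 + 0.1216·82 + 1.0645·49 = 82.4537
Δx_5 = L[5,1] · Δd_1 = 0.1480 · 13 = 1.9237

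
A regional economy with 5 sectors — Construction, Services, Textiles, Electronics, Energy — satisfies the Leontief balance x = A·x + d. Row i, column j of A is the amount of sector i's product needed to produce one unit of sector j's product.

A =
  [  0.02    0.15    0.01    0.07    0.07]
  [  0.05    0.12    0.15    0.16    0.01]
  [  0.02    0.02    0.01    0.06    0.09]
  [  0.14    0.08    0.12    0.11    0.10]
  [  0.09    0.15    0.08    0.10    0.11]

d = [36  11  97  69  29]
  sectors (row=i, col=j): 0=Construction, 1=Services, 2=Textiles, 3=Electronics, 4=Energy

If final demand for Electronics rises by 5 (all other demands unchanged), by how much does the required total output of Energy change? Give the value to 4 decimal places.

0.9977

Form M = I − A:
  [  0.98   -0.15   -0.01   -0.07   -0.07]
  [ -0.05    0.88   -0.15   -0.16   -0.01]
  [ -0.02   -0.02    0.99   -0.06   -0.09]
  [ -0.14   -0.08   -0.12    0.89   -0.10]
  [ -0.09   -0.15   -0.08   -0.10    0.89]
Leontief inverse L = M⁻¹:
  [  1.0625    0.2138    0.0687    0.1388    0.1085]
  [  0.1070    1.1941    0.2176    0.2458    0.0715]
  [  0.0496    0.0618    1.0417    0.0988    0.1210]
  [  0.2006    0.1772    0.1886    1.2033    0.1720]
  [  0.1525    0.2483    0.1584    0.1995    1.1768]
Total output x = L · d:
  x_0 = 1.0625·36 + 0.2138·11 + 0.0687·97 + 0.1388·69 + 0.1085·29 = 59.9946
  x_1 = 0.1070·36 + 1.1941·11 + 0.2176·97 + 0.2458·69 + 0.0715·29 = 57.1230
  x_2 = 0.0496·36 + 0.0618·11 + 1.0417·97 + 0.0988·69 + 0.1210·29 = 113.8436
  x_3 = 0.2006·36 + 0.1772·11 + 0.1886·97 + 1.2033·69 + 0.1720·29 = 115.4821
  x_4 = 0.1525·36 + 0.2483·11 + 0.1584·97 + 0.1995·69 + 1.1768·29 = 71.4873
Δx_4 = L[4,3] · Δd_3 = 0.1995 · 5 = 0.9977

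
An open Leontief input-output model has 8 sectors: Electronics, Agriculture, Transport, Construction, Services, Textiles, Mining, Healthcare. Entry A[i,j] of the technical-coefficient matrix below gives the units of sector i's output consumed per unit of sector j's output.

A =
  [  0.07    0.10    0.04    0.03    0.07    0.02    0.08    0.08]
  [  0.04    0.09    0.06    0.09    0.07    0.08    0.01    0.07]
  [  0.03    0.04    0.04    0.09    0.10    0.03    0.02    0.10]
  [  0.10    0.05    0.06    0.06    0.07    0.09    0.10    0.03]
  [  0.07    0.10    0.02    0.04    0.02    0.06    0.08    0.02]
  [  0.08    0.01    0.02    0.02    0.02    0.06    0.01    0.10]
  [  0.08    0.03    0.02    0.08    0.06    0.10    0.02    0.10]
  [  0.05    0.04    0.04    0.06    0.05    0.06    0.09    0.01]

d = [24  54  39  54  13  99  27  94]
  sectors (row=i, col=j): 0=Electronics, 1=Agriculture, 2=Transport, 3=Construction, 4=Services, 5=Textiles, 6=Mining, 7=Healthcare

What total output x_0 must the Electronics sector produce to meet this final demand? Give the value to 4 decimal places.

68.3615

Form M = I − A:
  [  0.93   -0.10   -0.04   -0.03   -0.07   -0.02   -0.08   -0.08]
  [ -0.04    0.91   -0.06   -0.09   -0.07   -0.08   -0.01   -0.07]
  [ -0.03   -0.04    0.96   -0.09   -0.10   -0.03   -0.02   -0.10]
  [ -0.10   -0.05   -0.06    0.94   -0.07   -0.09   -0.10   -0.03]
  [ -0.07   -0.10   -0.02   -0.04    0.98   -0.06   -0.08   -0.02]
  [ -0.08   -0.01   -0.02   -0.02   -0.02    0.94   -0.01   -0.10]
  [ -0.08   -0.03   -0.02   -0.08   -0.06   -0.10    0.98   -0.10]
  [ -0.05   -0.04   -0.04   -0.06   -0.05   -0.06   -0.09    0.99]
Leontief inverse L = M⁻¹:
  [  1.1275    0.1561    0.0744    0.0843    0.1216    0.0776    0.1269    0.1353]
  [  0.1007    1.1445    0.0966    0.1432    0.1219    0.1385    0.0594    0.1256]
  [  0.0848    0.0894    1.0715    0.1369    0.1448    0.0825    0.0696    0.1438]
  [  0.1690    0.1092    0.0968    1.1168    0.1270    0.1534    0.1518    0.0984]
  [  0.1201    0.1450    0.0492    0.0844    1.0633    0.1093    0.1154    0.0717]
  [  0.1172    0.0423    0.0409    0.0494    0.0509    1.0924    0.0435    0.1338]
  [  0.1402    0.0800    0.0528    0.1258    0.1066    0.1539    1.0708    0.1520]
  [  0.1006    0.0815    0.0666    0.1020    0.0911    0.1079    0.1266    1.0593]
Total output x = L · d:
  x_0 = 1.1275·24 + 0.1561·54 + 0.0744·39 + 0.0843·54 + 0.1216·13 + 0.0776·99 + 0.1269·27 + 0.1353·94 = 68.3615
  x_1 = 0.1007·24 + 1.1445·54 + 0.0966·39 + 0.1432·54 + 0.1219·13 + 0.1385·99 + 0.0594·27 + 0.1256·94 = 104.4212
  x_2 = 0.0848·24 + 0.0894·54 + 1.0715·39 + 0.1369·54 + 0.1448·13 + 0.0825·99 + 0.0696·27 + 0.1438·94 = 81.4981
  x_3 = 0.1690·24 + 0.1092·54 + 0.0968·39 + 1.1168·54 + 0.1270·13 + 0.1534·99 + 0.1518·27 + 0.0984·94 = 104.2205
  x_4 = 0.1201·24 + 0.1450·54 + 0.0492·39 + 0.0844·54 + 1.0633·13 + 0.1093·99 + 0.1154·27 + 0.0717·94 = 51.6798
  x_5 = 0.1172·24 + 0.0423·54 + 0.0409·39 + 0.0494·54 + 0.0509·13 + 1.0924·99 + 0.0435·27 + 0.1338·94 = 131.9176
  x_6 = 0.1402·24 + 0.0800·54 + 0.0528·39 + 0.1258·54 + 0.1066·13 + 0.1539·99 + 1.0708·27 + 0.1520·94 = 76.3668
  x_7 = 0.1006·24 + 0.0815·54 + 0.0666·39 + 0.1020·54 + 0.0911·13 + 0.1079·99 + 0.1266·27 + 1.0593·94 = 129.7779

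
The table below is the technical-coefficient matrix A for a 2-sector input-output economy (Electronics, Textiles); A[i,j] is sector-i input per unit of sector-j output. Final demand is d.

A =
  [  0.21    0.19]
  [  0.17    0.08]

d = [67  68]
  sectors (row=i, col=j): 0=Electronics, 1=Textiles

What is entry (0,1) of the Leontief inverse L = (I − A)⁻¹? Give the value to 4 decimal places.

Form M = I − A:
  [  0.79   -0.19]
  [ -0.17    0.92]
Leontief inverse L = M⁻¹:
  [  1.3247    0.2736]
  [  0.2448    1.1375]
Total output x = L · d:
  x_0 = 1.3247·67 + 0.2736·68 = 107.3578
  x_1 = 0.2448·67 + 1.1375·68 = 93.7509

L[0,1] = 0.2736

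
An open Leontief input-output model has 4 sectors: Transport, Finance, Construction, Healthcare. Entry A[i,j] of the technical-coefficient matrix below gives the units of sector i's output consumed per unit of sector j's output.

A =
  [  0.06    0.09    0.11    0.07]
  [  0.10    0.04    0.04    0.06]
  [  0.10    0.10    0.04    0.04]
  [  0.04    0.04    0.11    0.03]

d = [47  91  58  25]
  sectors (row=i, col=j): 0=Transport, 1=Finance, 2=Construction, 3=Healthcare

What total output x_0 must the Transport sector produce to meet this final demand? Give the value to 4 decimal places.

73.0320

Form M = I − A:
  [  0.94   -0.09   -0.11   -0.07]
  [ -0.10    0.96   -0.04   -0.06]
  [ -0.10   -0.10    0.96   -0.04]
  [ -0.04   -0.04   -0.11    0.97]
Leontief inverse L = M⁻¹:
  [  1.0957    0.1213    0.1412    0.0924]
  [  0.1236    1.0635    0.0674    0.0775]
  [  0.1297    0.1260    1.0688    0.0612]
  [  0.0650    0.0632    0.1298    1.0449]
Total output x = L · d:
  x_0 = 1.0957·47 + 0.1213·91 + 0.1412·58 + 0.0924·25 = 73.0320
  x_1 = 0.1236·47 + 1.0635·91 + 0.0674·58 + 0.0775·25 = 108.4311
  x_2 = 0.1297·47 + 0.1260·91 + 1.0688·58 + 0.0612·25 = 81.0879
  x_3 = 0.0650·47 + 0.0632·91 + 0.1298·58 + 1.0449·25 = 42.4517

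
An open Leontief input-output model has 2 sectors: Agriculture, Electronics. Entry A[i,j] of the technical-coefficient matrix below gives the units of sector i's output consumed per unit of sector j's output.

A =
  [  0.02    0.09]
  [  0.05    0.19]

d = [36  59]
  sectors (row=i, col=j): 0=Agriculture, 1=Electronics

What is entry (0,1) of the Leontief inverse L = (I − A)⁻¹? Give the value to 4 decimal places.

L[0,1] = 0.1140

Form M = I − A:
  [  0.98   -0.09]
  [ -0.05    0.81]
Leontief inverse L = M⁻¹:
  [  1.0262    0.1140]
  [  0.0633    1.2416]
Total output x = L · d:
  x_0 = 1.0262·36 + 0.1140·59 = 43.6716
  x_1 = 0.0633·36 + 1.2416·59 = 75.5353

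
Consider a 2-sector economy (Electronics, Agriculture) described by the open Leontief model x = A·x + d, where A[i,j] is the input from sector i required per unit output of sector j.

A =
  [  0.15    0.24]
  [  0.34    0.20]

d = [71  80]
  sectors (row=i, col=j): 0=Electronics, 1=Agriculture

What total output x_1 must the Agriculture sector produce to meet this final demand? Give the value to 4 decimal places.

Form M = I − A:
  [  0.85   -0.24]
  [ -0.34    0.80]
Leontief inverse L = M⁻¹:
  [  1.3369    0.4011]
  [  0.5682    1.4205]
Total output x = L · d:
  x_0 = 1.3369·71 + 0.4011·80 = 127.0053
  x_1 = 0.5682·71 + 1.4205·80 = 153.9773

153.9773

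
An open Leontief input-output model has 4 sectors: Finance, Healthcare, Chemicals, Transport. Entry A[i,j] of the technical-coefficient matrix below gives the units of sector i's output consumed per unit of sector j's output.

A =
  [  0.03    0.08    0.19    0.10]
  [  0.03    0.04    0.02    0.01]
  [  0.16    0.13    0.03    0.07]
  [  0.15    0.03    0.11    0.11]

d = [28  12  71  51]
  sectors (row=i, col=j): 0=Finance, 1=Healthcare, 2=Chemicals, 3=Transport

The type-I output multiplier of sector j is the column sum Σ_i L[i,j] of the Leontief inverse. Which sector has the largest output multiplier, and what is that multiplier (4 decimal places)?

Form M = I − A:
  [  0.97   -0.08   -0.19   -0.10]
  [ -0.03    0.96   -0.02   -0.01]
  [ -0.16   -0.13    0.97   -0.07]
  [ -0.15   -0.03   -0.11    0.89]
Leontief inverse L = M⁻¹:
  [  1.0955    0.1274    0.2334    0.1429]
  [  0.0406    1.0499    0.0317    0.0189]
  [  0.2014    0.1673    1.0863    0.1099]
  [  0.2109    0.0775    0.1747    1.1619]
Total output x = L · d:
  x_0 = 1.0955·28 + 0.1274·12 + 0.2334·71 + 0.1429·51 = 56.0594
  x_1 = 0.0406·28 + 1.0499·12 + 0.0317·71 + 0.0189·51 = 16.9524
  x_2 = 0.2014·28 + 0.1673·12 + 1.0863·71 + 0.1099·51 = 90.3792
  x_3 = 0.2109·28 + 0.0775·12 + 0.1747·71 + 1.1619·51 = 78.4935
Output multipliers (column sums of L):
  Finance: 1.5483
  Healthcare: 1.4222
  Chemicals: 1.5261
  Transport: 1.4336

Finance (1.5483)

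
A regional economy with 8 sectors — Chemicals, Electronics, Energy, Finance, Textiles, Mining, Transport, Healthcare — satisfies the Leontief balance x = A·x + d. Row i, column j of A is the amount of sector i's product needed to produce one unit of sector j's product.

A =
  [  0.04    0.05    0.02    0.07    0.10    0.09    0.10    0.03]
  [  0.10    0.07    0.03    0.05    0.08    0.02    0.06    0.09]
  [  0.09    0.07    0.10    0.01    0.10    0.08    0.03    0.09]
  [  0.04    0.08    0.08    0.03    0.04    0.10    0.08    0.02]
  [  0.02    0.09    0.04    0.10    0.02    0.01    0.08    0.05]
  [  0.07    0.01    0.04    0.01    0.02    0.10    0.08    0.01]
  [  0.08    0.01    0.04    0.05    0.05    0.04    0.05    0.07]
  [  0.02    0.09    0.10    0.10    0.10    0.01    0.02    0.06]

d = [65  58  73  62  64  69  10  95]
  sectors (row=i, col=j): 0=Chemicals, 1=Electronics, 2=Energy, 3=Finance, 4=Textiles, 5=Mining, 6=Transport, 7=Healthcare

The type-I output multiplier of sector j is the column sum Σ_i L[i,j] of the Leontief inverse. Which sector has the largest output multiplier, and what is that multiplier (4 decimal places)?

Form M = I − A:
  [  0.96   -0.05   -0.02   -0.07   -0.10   -0.09   -0.10   -0.03]
  [ -0.10    0.93   -0.03   -0.05   -0.08   -0.02   -0.06   -0.09]
  [ -0.09   -0.07    0.90   -0.01   -0.10   -0.08   -0.03   -0.09]
  [ -0.04   -0.08   -0.08    0.97   -0.04   -0.10   -0.08   -0.02]
  [ -0.02   -0.09   -0.04   -0.10    0.98   -0.01   -0.08   -0.05]
  [ -0.07   -0.01   -0.04   -0.01   -0.02    0.90   -0.08   -0.01]
  [ -0.08   -0.01   -0.04   -0.05   -0.05   -0.04    0.95   -0.07]
  [ -0.02   -0.09   -0.10   -0.10   -0.10   -0.01   -0.02    0.94]
Leontief inverse L = M⁻¹:
  [  1.0911    0.0986    0.0661    0.1172    0.1495    0.1398    0.1590    0.0744]
  [  0.1501    1.1277    0.0804    0.1056    0.1416    0.0674    0.1190    0.1398]
  [  0.1501    0.1345    1.1593    0.0688    0.1702    0.1365    0.0956    0.1478]
  [  0.0948    0.1251    0.1255    1.0704    0.0930    0.1501    0.1339    0.0663]
  [  0.0664    0.1363    0.0842    0.1396    1.0696    0.0512    0.1264    0.0931]
  [  0.1071    0.0370    0.0698    0.0380    0.0559    1.1395    0.1205    0.0385]
  [  0.1183    0.0525    0.0808    0.0903    0.0967    0.0812    1.0958    0.1061]
  [  0.0744    0.1537    0.1572    0.1510    0.1612    0.0592    0.0772    1.1141]
Total output x = L · d:
  x_0 = 1.0911·65 + 0.0986·58 + 0.0661·73 + 0.1172·62 + 0.1495·64 + 0.1398·69 + 0.1590·10 + 0.0744·95 = 116.6005
  x_1 = 0.1501·65 + 1.1277·58 + 0.0804·73 + 0.1056·62 + 0.1416·64 + 0.0674·69 + 0.1190·10 + 0.1398·95 = 115.7700
  x_2 = 0.1501·65 + 0.1345·58 + 1.1593·73 + 0.0688·62 + 0.1702·64 + 0.1365·69 + 0.0956·10 + 0.1478·95 = 141.7596
  x_3 = 0.0948·65 + 0.1251·58 + 0.1255·73 + 1.0704·62 + 0.0930·64 + 0.1501·69 + 0.1339·10 + 0.0663·95 = 112.8958
  x_4 = 0.0664·65 + 0.1363·58 + 0.0842·73 + 0.1396·62 + 1.0696·64 + 0.0512·69 + 0.1264·10 + 0.0931·95 = 109.1135
  x_5 = 0.1071·65 + 0.0370·58 + 0.0698·73 + 0.0380·62 + 0.0559·64 + 1.1395·69 + 0.1205·10 + 0.0385·95 = 103.6234
  x_6 = 0.1183·65 + 0.0525·58 + 0.0808·73 + 0.0903·62 + 0.0967·64 + 0.0812·69 + 1.0958·10 + 0.1061·95 = 55.0459
  x_7 = 0.0744·65 + 0.1537·58 + 0.1572·73 + 0.1510·62 + 0.1612·64 + 0.0592·69 + 0.0772·10 + 1.1141·95 = 155.6014
Output multipliers (column sums of L):
  Chemicals: 1.8522
  Electronics: 1.8654
  Energy: 1.8234
  Finance: 1.7810
  Textiles: 1.9377
  Mining: 1.8247
  Transport: 1.9273
  Healthcare: 1.7800

Textiles (1.9377)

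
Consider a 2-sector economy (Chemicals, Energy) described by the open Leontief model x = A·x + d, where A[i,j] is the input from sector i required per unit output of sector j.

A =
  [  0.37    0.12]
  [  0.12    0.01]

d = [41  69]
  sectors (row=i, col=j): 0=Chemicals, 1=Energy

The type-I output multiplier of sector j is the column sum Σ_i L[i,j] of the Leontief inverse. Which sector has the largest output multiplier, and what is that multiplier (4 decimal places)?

Chemicals (1.8218)

Form M = I − A:
  [  0.63   -0.12]
  [ -0.12    0.99]
Leontief inverse L = M⁻¹:
  [  1.6248    0.1969]
  [  0.1969    1.0340]
Total output x = L · d:
  x_0 = 1.6248·41 + 0.1969·69 = 80.2068
  x_1 = 0.1969·41 + 1.0340·69 = 79.4190
Output multipliers (column sums of L):
  Chemicals: 1.8218
  Energy: 1.2309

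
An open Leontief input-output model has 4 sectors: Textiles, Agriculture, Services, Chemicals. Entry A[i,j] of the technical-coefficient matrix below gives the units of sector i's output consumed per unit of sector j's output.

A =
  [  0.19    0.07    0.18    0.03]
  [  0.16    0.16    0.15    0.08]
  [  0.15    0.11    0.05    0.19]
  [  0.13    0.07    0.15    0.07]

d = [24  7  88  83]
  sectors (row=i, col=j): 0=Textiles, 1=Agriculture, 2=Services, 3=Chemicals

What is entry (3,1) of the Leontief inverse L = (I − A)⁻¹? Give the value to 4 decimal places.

L[3,1] = 0.1509

Form M = I − A:
  [  0.81   -0.07   -0.18   -0.03]
  [ -0.16    0.84   -0.15   -0.08]
  [ -0.15   -0.11    0.95   -0.19]
  [ -0.13   -0.07   -0.15    0.93]
Leontief inverse L = M⁻¹:
  [  1.3404    0.1605    0.2979    0.1179]
  [  0.3342    1.2716    0.2925    0.1799]
  [  0.3026    0.2028    1.1845    0.2692]
  [  0.2613    0.1509    0.2547    1.1487]
Total output x = L · d:
  x_0 = 1.3404·24 + 0.1605·7 + 0.2979·88 + 0.1179·83 = 69.2979
  x_1 = 0.3342·24 + 1.2716·7 + 0.2925·88 + 0.1799·83 = 57.5994
  x_2 = 0.3026·24 + 0.2028·7 + 1.1845·88 + 0.2692·83 = 135.2599
  x_3 = 0.2613·24 + 0.1509·7 + 0.2547·88 + 1.1487·83 = 125.0857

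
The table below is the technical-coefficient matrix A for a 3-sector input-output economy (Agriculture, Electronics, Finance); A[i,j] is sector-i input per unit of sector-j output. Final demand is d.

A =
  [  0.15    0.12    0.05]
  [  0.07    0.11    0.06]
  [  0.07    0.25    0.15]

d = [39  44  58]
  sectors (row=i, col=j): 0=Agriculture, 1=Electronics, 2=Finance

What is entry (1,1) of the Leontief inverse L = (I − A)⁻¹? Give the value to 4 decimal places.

L[1,1] = 1.1622

Form M = I − A:
  [  0.85   -0.12   -0.05]
  [ -0.07    0.89   -0.06]
  [ -0.07   -0.25    0.85]
Leontief inverse L = M⁻¹:
  [  1.1986    0.1851    0.0836]
  [  0.1030    1.1622    0.0881]
  [  0.1290    0.3571    1.2093]
Total output x = L · d:
  x_0 = 1.1986·39 + 0.1851·44 + 0.0836·58 = 59.7359
  x_1 = 0.1030·39 + 1.1622·44 + 0.0881·58 = 60.2632
  x_2 = 0.1290·39 + 0.3571·44 + 1.2093·58 = 90.8792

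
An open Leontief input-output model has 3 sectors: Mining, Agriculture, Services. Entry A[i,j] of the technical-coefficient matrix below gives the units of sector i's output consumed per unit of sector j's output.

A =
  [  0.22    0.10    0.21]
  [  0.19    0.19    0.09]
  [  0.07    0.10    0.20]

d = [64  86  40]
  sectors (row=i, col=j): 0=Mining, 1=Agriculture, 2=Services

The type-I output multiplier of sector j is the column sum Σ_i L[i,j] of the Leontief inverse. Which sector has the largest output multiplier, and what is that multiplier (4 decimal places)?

Services (1.9327)

Form M = I − A:
  [  0.78   -0.10   -0.21]
  [ -0.19    0.81   -0.09]
  [ -0.07   -0.10    0.80]
Leontief inverse L = M⁻¹:
  [  1.3692    0.2164    0.3838]
  [  0.3392    1.3056    0.2359]
  [  0.1622    0.1821    1.3131]
Total output x = L · d:
  x_0 = 1.3692·64 + 0.2164·86 + 0.3838·40 = 121.5917
  x_1 = 0.3392·64 + 1.3056·86 + 0.2359·40 = 143.4240
  x_2 = 0.1622·64 + 0.1821·86 + 1.3131·40 = 78.5673
Output multipliers (column sums of L):
  Mining: 1.8706
  Agriculture: 1.7041
  Services: 1.9327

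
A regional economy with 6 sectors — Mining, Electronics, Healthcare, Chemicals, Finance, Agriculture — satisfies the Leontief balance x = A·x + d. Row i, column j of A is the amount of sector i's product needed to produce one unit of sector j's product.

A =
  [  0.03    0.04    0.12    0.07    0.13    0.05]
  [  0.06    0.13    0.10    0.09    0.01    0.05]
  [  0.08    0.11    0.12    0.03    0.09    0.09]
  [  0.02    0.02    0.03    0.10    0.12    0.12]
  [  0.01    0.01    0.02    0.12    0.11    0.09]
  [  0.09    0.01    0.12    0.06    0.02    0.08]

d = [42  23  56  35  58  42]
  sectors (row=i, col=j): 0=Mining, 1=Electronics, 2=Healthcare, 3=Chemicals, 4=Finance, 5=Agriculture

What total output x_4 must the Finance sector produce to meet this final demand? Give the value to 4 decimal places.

Form M = I − A:
  [  0.97   -0.04   -0.12   -0.07   -0.13   -0.05]
  [ -0.06    0.87   -0.10   -0.09   -0.01   -0.05]
  [ -0.08   -0.11    0.88   -0.03   -0.09   -0.09]
  [ -0.02   -0.02   -0.03    0.90   -0.12   -0.12]
  [ -0.01   -0.01   -0.02   -0.12    0.89   -0.09]
  [ -0.09   -0.01   -0.12   -0.06   -0.02    0.92]
Leontief inverse L = M⁻¹:
  [  1.0660    0.0782    0.1789    0.1304    0.1949    0.1158]
  [  0.1012    1.1810    0.1699    0.1482    0.0677    0.1123]
  [  0.1279    0.1637    1.2014    0.0983    0.1589    0.1618]
  [  0.0518    0.0432    0.0802    1.1577    0.1763    0.1813]
  [  0.0357    0.0282    0.0602    0.1722    1.1617    0.1455]
  [  0.1262    0.0453    0.1826    0.1064    0.0773    1.1356]
Total output x = L · d:
  x_0 = 1.0660·42 + 0.0782·23 + 0.1789·56 + 0.1304·35 + 0.1949·58 + 0.1158·42 = 77.3138
  x_1 = 0.1012·42 + 1.1810·23 + 0.1699·56 + 0.1482·35 + 0.0677·58 + 0.1123·42 = 54.7603
  x_2 = 0.1279·42 + 0.1637·23 + 1.2014·56 + 0.0983·35 + 0.1589·58 + 0.1618·42 = 95.8693
  x_3 = 0.0518·42 + 0.0432·23 + 0.0802·56 + 1.1577·35 + 0.1763·58 + 0.1813·42 = 66.0204
  x_4 = 0.0357·42 + 0.0282·23 + 0.0602·56 + 0.1722·35 + 1.1617·58 + 0.1455·42 = 85.0369
  x_5 = 0.1262·42 + 0.0453·23 + 0.1826·56 + 0.1064·35 + 0.0773·58 + 1.1356·42 = 72.4697

85.0369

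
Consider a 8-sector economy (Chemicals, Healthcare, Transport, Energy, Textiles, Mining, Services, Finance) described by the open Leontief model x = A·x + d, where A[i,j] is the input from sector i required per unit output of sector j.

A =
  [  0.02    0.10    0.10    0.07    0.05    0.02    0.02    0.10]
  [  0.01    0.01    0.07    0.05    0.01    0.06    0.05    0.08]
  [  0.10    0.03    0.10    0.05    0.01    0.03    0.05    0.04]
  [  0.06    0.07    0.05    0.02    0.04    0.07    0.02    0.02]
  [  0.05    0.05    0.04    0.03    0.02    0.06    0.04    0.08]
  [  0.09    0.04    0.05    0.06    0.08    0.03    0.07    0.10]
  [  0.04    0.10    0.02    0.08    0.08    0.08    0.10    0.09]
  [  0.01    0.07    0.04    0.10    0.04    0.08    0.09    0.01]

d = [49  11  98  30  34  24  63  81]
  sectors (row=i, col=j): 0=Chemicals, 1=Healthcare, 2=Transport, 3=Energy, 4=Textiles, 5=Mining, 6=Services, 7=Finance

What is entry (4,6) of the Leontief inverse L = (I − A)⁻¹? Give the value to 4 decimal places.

L[4,6] = 0.0789

Form M = I − A:
  [  0.98   -0.10   -0.10   -0.07   -0.05   -0.02   -0.02   -0.10]
  [ -0.01    0.99   -0.07   -0.05   -0.01   -0.06   -0.05   -0.08]
  [ -0.10   -0.03    0.90   -0.05   -0.01   -0.03   -0.05   -0.04]
  [ -0.06   -0.07   -0.05    0.98   -0.04   -0.07   -0.02   -0.02]
  [ -0.05   -0.05   -0.04   -0.03    0.98   -0.06   -0.04   -0.08]
  [ -0.09   -0.04   -0.05   -0.06   -0.08    0.97   -0.07   -0.10]
  [ -0.04   -0.10   -0.02   -0.08   -0.08   -0.08    0.90   -0.09]
  [ -0.01   -0.07   -0.04   -0.10   -0.04   -0.08   -0.09    0.99]
Leontief inverse L = M⁻¹:
  [  1.0587    0.1434    0.1504    0.1173    0.0785    0.0661    0.0657    0.1460]
  [  0.0420    1.0463    0.1048    0.0875    0.0370    0.0941    0.0873    0.1152]
  [  0.1363    0.0749    1.1485    0.0935    0.0394    0.0666    0.0886    0.0861]
  [  0.0901    0.1036    0.0892    1.0556    0.0648    0.1008    0.0531    0.0626]
  [  0.0801    0.0889    0.0788    0.0711    1.0484    0.0961    0.0789    0.1215]
  [  0.1306    0.0976    0.1035    0.1154    0.1181    1.0815    0.1217    0.1574]
  [  0.0865    0.1616    0.0763    0.1417    0.1254    0.1409    1.1617    0.1577]
  [  0.0499    0.1151    0.0828    0.1429    0.0748    0.1243    0.1344    1.0615]
Total output x = L · d:
  x_0 = 1.0587·49 + 0.1434·11 + 0.1504·98 + 0.1173·30 + 0.0785·34 + 0.0661·24 + 0.0657·63 + 0.1460·81 = 91.9281
  x_1 = 0.0420·49 + 1.0463·11 + 0.1048·98 + 0.0875·30 + 0.0370·34 + 0.0941·24 + 0.0873·63 + 0.1152·81 = 44.8210
  x_2 = 0.1363·49 + 0.0749·11 + 1.1485·98 + 0.0935·30 + 0.0394·34 + 0.0666·24 + 0.0886·63 + 0.0861·81 = 138.3536
  x_3 = 0.0901·49 + 0.1036·11 + 0.0892·98 + 1.0556·30 + 0.0648·34 + 0.1008·24 + 0.0531·63 + 0.0626·81 = 59.0038
  x_4 = 0.0801·49 + 0.0889·11 + 0.0788·98 + 0.0711·30 + 1.0484·34 + 0.0961·24 + 0.0789·63 + 0.1215·81 = 67.5220
  x_5 = 0.1306·49 + 0.0976·11 + 0.1035·98 + 0.1154·30 + 0.1181·34 + 1.0815·24 + 0.1217·63 + 0.1574·81 = 71.4740
  x_6 = 0.0865·49 + 0.1616·11 + 0.0763·98 + 0.1417·30 + 0.1254·34 + 0.1409·24 + 1.1617·63 + 0.1577·81 = 111.3495
  x_7 = 0.0499·49 + 0.1151·11 + 0.0828·98 + 0.1429·30 + 0.0748·34 + 0.1243·24 + 0.1344·63 + 1.0615·81 = 116.0925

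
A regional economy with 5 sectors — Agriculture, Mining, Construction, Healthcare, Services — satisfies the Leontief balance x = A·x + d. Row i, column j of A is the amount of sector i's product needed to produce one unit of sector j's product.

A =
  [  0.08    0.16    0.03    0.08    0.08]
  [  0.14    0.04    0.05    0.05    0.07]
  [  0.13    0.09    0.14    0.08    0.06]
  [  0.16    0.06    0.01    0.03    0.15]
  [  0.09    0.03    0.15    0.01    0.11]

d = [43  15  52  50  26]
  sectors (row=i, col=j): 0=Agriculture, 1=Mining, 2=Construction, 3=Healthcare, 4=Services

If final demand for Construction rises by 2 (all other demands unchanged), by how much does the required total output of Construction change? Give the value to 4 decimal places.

2.4114

Form M = I − A:
  [  0.92   -0.16   -0.03   -0.08   -0.08]
  [ -0.14    0.96   -0.05   -0.05   -0.07]
  [ -0.13   -0.09    0.86   -0.08   -0.06]
  [ -0.16   -0.06   -0.01    0.97   -0.15]
  [ -0.09   -0.03   -0.15   -0.01    0.89]
Leontief inverse L = M⁻¹:
  [  1.1651    0.2134    0.0799    0.1152    0.1463]
  [  0.2062    1.0938    0.0935    0.0824    0.1248]
  [  0.2310    0.1638    1.2057    0.1283    0.1366]
  [  0.2330    0.1181    0.0647    1.0638    0.2139]
  [  0.1663    0.0874    0.2152    0.0480    1.1680]
Total output x = L · d:
  x_0 = 1.1651·43 + 0.2134·15 + 0.0799·52 + 0.1152·50 + 0.1463·26 = 67.0189
  x_1 = 0.2062·43 + 1.0938·15 + 0.0935·52 + 0.0824·50 + 0.1248·26 = 37.4998
  x_2 = 0.2310·43 + 0.1638·15 + 1.2057·52 + 0.1283·50 + 0.1366·26 = 85.0522
  x_3 = 0.2330·43 + 0.1181·15 + 0.0647·52 + 1.0638·50 + 0.2139·26 = 73.9036
  x_4 = 0.1663·43 + 0.0874·15 + 0.2152·52 + 0.0480·50 + 1.1680·26 = 52.4197
Δx_2 = L[2,2] · Δd_2 = 1.2057 · 2 = 2.4114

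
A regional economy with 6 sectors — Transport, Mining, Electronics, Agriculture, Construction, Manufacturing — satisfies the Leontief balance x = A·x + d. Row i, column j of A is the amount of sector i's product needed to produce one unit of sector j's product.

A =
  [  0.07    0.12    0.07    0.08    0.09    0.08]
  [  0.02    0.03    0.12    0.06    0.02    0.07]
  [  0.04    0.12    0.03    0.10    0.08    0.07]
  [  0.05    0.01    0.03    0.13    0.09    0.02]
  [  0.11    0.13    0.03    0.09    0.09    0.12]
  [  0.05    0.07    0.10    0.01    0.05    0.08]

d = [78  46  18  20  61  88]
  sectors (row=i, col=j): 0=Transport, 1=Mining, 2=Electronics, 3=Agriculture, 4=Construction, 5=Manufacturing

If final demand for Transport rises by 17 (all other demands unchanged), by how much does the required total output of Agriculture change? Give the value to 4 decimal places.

1.4697

Form M = I − A:
  [  0.93   -0.12   -0.07   -0.08   -0.09   -0.08]
  [ -0.02    0.97   -0.12   -0.06   -0.02   -0.07]
  [ -0.04   -0.12    0.97   -0.10   -0.08   -0.07]
  [ -0.05   -0.01   -0.03    0.87   -0.09   -0.02]
  [ -0.11   -0.13   -0.03   -0.09    0.91   -0.12]
  [ -0.05   -0.07   -0.10   -0.01   -0.05    0.92]
Leontief inverse L = M⁻¹:
  [  1.1179    0.1858    0.1276    0.1473    0.1483    0.1436]
  [  0.0477    1.0722    0.1521    0.1030    0.0577    0.1071]
  [  0.0804    0.1712    1.0794    0.1580    0.1290    0.1224]
  [  0.0865    0.0527    0.0596    1.1825    0.1352    0.0594]
  [  0.1641    0.2026    0.0973    0.1619    1.1547    0.1912]
  [  0.0830    0.1219    0.1418    0.0547    0.0907    1.1273]
Total output x = L · d:
  x_0 = 1.1179·78 + 0.1858·46 + 0.1276·18 + 0.1473·20 + 0.1483·61 + 0.1436·88 = 122.6765
  x_1 = 0.0477·78 + 1.0722·46 + 0.1521·18 + 0.1030·20 + 0.0577·61 + 0.1071·88 = 70.7836
  x_2 = 0.0804·78 + 0.1712·46 + 1.0794·18 + 0.1580·20 + 0.1290·61 + 0.1224·88 = 55.3800
  x_3 = 0.0865·78 + 0.0527·46 + 0.0596·18 + 1.1825·20 + 0.1352·61 + 0.0594·88 = 47.3624
  x_4 = 0.1641·78 + 0.2026·46 + 0.0973·18 + 0.1619·20 + 1.1547·61 + 0.1912·88 = 114.3680
  x_5 = 0.0830·78 + 0.1219·46 + 0.1418·18 + 0.0547·20 + 0.0907·61 + 1.1273·88 = 120.4551
Δx_3 = L[3,0] · Δd_0 = 0.0865 · 17 = 1.4697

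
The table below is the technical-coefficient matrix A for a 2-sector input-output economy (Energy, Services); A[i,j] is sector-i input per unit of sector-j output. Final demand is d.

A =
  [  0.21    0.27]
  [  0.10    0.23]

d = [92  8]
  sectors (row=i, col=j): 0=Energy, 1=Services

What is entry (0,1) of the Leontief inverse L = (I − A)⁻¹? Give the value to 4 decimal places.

Form M = I − A:
  [  0.79   -0.27]
  [ -0.10    0.77]
Leontief inverse L = M⁻¹:
  [  1.3246    0.4645]
  [  0.1720    1.3590]
Total output x = L · d:
  x_0 = 1.3246·92 + 0.4645·8 = 125.5806
  x_1 = 0.1720·92 + 1.3590·8 = 26.6988

L[0,1] = 0.4645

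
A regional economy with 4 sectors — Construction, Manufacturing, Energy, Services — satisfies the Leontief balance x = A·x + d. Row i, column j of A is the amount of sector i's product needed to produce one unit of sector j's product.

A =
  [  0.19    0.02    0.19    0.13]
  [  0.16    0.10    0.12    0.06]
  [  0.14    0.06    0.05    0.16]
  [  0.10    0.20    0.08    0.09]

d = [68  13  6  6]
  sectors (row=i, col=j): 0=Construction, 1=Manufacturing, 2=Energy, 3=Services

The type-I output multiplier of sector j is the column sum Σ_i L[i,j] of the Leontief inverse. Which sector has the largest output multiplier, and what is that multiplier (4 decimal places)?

Construction (2.1135)

Form M = I − A:
  [  0.81   -0.02   -0.19   -0.13]
  [ -0.16    0.90   -0.12   -0.06]
  [ -0.14   -0.06    0.95   -0.16]
  [ -0.10   -0.20   -0.08    0.91]
Leontief inverse L = M⁻¹:
  [  1.3387    0.1058    0.3023    0.2514]
  [  0.2875    1.1668    0.2180    0.1563]
  [  0.2546    0.1364    1.1415    0.2461]
  [  0.2327    0.2801    0.1815    1.1825]
Total output x = L · d:
  x_0 = 1.3387·68 + 0.1058·13 + 0.3023·6 + 0.2514·6 = 95.7309
  x_1 = 0.2875·68 + 1.1668·13 + 0.2180·6 + 0.1563·6 = 36.9616
  x_2 = 0.2546·68 + 0.1364·13 + 1.1415·6 + 0.2461·6 = 27.4142
  x_3 = 0.2327·68 + 0.2801·13 + 0.1815·6 + 1.1825·6 = 27.6468
Output multipliers (column sums of L):
  Construction: 2.1135
  Manufacturing: 1.6890
  Energy: 1.8433
  Services: 1.8363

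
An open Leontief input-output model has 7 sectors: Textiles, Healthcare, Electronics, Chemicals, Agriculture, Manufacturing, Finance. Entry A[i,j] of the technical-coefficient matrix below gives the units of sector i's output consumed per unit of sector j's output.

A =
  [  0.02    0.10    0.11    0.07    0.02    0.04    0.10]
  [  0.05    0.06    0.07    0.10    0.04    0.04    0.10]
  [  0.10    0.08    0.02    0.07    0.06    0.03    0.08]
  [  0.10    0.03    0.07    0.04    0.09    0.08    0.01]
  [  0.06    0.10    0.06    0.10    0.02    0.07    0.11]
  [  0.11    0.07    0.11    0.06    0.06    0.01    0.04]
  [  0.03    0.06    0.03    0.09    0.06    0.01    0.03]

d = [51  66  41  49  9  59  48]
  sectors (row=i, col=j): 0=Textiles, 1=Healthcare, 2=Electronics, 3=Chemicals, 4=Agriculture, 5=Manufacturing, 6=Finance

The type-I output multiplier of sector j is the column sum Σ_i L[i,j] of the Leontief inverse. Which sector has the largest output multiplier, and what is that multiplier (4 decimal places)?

Chemicals (1.9383)

Form M = I − A:
  [  0.98   -0.10   -0.11   -0.07   -0.02   -0.04   -0.10]
  [ -0.05    0.94   -0.07   -0.10   -0.04   -0.04   -0.10]
  [ -0.10   -0.08    0.98   -0.07   -0.06   -0.03   -0.08]
  [ -0.10   -0.03   -0.07    0.96   -0.09   -0.08   -0.01]
  [ -0.06   -0.10   -0.06   -0.10    0.98   -0.07   -0.11]
  [ -0.11   -0.07   -0.11   -0.06   -0.06    0.99   -0.04]
  [ -0.03   -0.06   -0.03   -0.09   -0.06   -0.01    0.97]
Leontief inverse L = M⁻¹:
  [  1.0741    0.1535    0.1574    0.1310    0.0634    0.0710    0.1510]
  [  0.1033    1.1140    0.1205    0.1596    0.0832    0.0731    0.1495]
  [  0.1466    0.1346    1.0728    0.1295    0.0980    0.0626    0.1325]
  [  0.1513    0.0875    0.1238    1.0970    0.1258    0.1116    0.0650]
  [  0.1198    0.1604    0.1193    0.1676    1.0687    0.1057    0.1660]
  [  0.1621    0.1297    0.1626    0.1222    0.0998    1.0448    0.0992]
  [  0.0673    0.0972    0.0660    0.1313    0.0890    0.0363    1.0663]
Total output x = L · d:
  x_0 = 1.0741·51 + 0.1535·66 + 0.1574·41 + 0.1310·49 + 0.0634·9 + 0.0710·59 + 0.1510·48 = 89.7898
  x_1 = 0.1033·51 + 1.1140·66 + 0.1205·41 + 0.1596·49 + 0.0832·9 + 0.0731·59 + 0.1495·48 = 103.7939
  x_2 = 0.1466·51 + 0.1346·66 + 1.0728·41 + 0.1295·49 + 0.0980·9 + 0.0626·59 + 0.1325·48 = 77.6259
  x_3 = 0.1513·51 + 0.0875·66 + 0.1238·41 + 1.0970·49 + 0.1258·9 + 0.1116·59 + 0.0650·48 = 83.1529
  x_4 = 0.1198·51 + 0.1604·66 + 0.1193·41 + 0.1676·49 + 1.0687·9 + 0.1057·59 + 0.1660·48 = 53.6293
  x_5 = 0.1621·51 + 0.1297·66 + 0.1626·41 + 0.1222·49 + 0.0998·9 + 1.0448·59 + 0.0992·48 = 96.7806
  x_6 = 0.0673·51 + 0.0972·66 + 0.0660·41 + 0.1313·49 + 0.0890·9 + 0.0363·59 + 1.0663·48 = 73.1128
Output multipliers (column sums of L):
  Textiles: 1.8245
  Healthcare: 1.8769
  Electronics: 1.8223
  Chemicals: 1.9383
  Agriculture: 1.6280
  Manufacturing: 1.5051
  Finance: 1.8295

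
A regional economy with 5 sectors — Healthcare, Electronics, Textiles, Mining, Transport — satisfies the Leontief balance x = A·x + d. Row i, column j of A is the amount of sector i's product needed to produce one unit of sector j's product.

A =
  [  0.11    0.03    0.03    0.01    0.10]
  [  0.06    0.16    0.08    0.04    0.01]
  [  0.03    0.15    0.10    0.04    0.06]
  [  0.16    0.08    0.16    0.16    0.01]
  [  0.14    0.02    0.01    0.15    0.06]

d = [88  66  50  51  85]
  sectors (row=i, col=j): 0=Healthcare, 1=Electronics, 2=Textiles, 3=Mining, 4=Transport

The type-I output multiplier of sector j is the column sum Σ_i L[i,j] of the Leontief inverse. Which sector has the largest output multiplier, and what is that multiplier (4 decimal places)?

Form M = I − A:
  [  0.89   -0.03   -0.03   -0.01   -0.10]
  [ -0.06    0.84   -0.08   -0.04   -0.01]
  [ -0.03   -0.15    0.90   -0.04   -0.06]
  [ -0.16   -0.08   -0.16    0.84   -0.01]
  [ -0.14   -0.02   -0.01   -0.15    0.94]
Leontief inverse L = M⁻¹:
  [  1.1568    0.0577    0.0525    0.0418    0.1275]
  [  0.1048    1.2242    0.1254    0.0714    0.0329]
  [  0.0814    0.2178    1.1486    0.0812    0.0852]
  [  0.2484    0.1698    0.2415    1.2231    0.0567]
  [  0.2150    0.0641    0.0612    0.2038    1.0935]
Total output x = L · d:
  x_0 = 1.1568·88 + 0.0577·66 + 0.0525·50 + 0.0418·51 + 0.1275·85 = 121.2027
  x_1 = 0.1048·88 + 1.2242·66 + 0.1254·50 + 0.0714·51 + 0.0329·85 = 102.7246
  x_2 = 0.0814·88 + 0.2178·66 + 1.1486·50 + 0.0812·51 + 0.0852·85 = 90.3457
  x_3 = 0.2484·88 + 0.1698·66 + 0.2415·50 + 1.2231·51 + 0.0567·85 = 112.3348
  x_4 = 0.2150·88 + 0.0641·66 + 0.0612·50 + 0.2038·51 + 1.0935·85 = 129.5495
Output multipliers (column sums of L):
  Healthcare: 1.8064
  Electronics: 1.7336
  Textiles: 1.6292
  Mining: 1.6213
  Transport: 1.3957

Healthcare (1.8064)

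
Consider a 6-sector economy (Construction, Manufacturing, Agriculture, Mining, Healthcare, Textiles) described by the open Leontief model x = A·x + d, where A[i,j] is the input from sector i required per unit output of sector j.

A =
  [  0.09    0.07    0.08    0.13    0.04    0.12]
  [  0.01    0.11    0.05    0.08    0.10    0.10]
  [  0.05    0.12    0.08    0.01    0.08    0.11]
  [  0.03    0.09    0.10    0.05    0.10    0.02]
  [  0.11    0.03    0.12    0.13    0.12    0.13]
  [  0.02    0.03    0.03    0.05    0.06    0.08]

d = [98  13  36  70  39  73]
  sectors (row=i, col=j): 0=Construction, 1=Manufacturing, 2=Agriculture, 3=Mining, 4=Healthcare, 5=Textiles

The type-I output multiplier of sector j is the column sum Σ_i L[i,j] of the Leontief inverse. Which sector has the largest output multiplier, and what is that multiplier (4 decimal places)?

Textiles (2.0165)

Form M = I − A:
  [  0.91   -0.07   -0.08   -0.13   -0.04   -0.12]
  [ -0.01    0.89   -0.05   -0.08   -0.10   -0.10]
  [ -0.05   -0.12    0.92   -0.01   -0.08   -0.11]
  [ -0.03   -0.09   -0.10    0.95   -0.10   -0.02]
  [ -0.11   -0.03   -0.12   -0.13    0.88   -0.13]
  [ -0.02   -0.03   -0.03   -0.05   -0.06    0.92]
Leontief inverse L = M⁻¹:
  [  1.1336    0.1397    0.1492    0.1951    0.1169    0.2016]
  [  0.0482    1.1681    0.1110    0.1389    0.1727    0.1739]
  [  0.0889    0.1788    1.1375    0.0695    0.1486    0.1895]
  [  0.0688    0.1471    0.1585    1.1036    0.1659    0.0913]
  [  0.1721    0.1126    0.2108    0.2142    1.2166    0.2365]
  [  0.0441    0.0623    0.0663    0.0850    0.1014    1.1236]
Total output x = L · d:
  x_0 = 1.1336·98 + 0.1397·13 + 0.1492·36 + 0.1951·70 + 0.1169·39 + 0.2016·73 = 151.2174
  x_1 = 0.0482·98 + 1.1681·13 + 0.1110·36 + 0.1389·70 + 0.1727·39 + 0.1739·73 = 53.0590
  x_2 = 0.0889·98 + 0.1788·13 + 1.1375·36 + 0.0695·70 + 0.1486·39 + 0.1895·73 = 76.4823
  x_3 = 0.0688·98 + 0.1471·13 + 0.1585·36 + 1.1036·70 + 0.1659·39 + 0.0913·73 = 104.7486
  x_4 = 0.1721·98 + 0.1126·13 + 0.2108·36 + 0.2142·70 + 1.2166·39 + 0.2365·73 = 105.6229
  x_5 = 0.0441·98 + 0.0623·13 + 0.0663·36 + 0.0850·70 + 0.1014·39 + 1.1236·73 = 99.4406
Output multipliers (column sums of L):
  Construction: 1.5557
  Manufacturing: 1.8086
  Agriculture: 1.8333
  Mining: 1.8063
  Healthcare: 1.9220
  Textiles: 2.0165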